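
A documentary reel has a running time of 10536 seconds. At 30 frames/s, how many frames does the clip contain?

Frames = 10536 × 30 = 316080.

316080 frames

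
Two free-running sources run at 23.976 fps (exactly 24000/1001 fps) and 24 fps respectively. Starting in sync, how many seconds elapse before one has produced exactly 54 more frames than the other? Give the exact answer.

2252.25 seconds

The gap grows by |24 − 24000/1001| = 24/1001 frames per second.
Time for a 54-frame gap: 54 ÷ (24/1001) = 2252.25 s.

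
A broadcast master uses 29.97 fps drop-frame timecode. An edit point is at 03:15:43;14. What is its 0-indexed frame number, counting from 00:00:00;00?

As if non-drop at 30 labels/s: (3 × 3600 + 15 × 60 + 43) × 30 + 14 = 352304.
Minute boundaries passed: 195; those not divisible by 10: 195 − 19 = 176; dropped labels = 2 × 176 = 352.
Actual frame index = 352304 − 352 = 351952.

351952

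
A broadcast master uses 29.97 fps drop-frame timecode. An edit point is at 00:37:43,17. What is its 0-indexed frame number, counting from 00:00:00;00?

Complete 10-minute blocks: 3, each 17982 frames → 53946.
Remaining 7 whole minutes in the current block: 1800 + 6 × 1798 = 12588 frames.
Within the current minute: 43 × 30 + 17 − 2 = 1305 (labels ;00/;01 skipped at this minute). Total = 53946 + 12588 + 1305 = 67839.

67839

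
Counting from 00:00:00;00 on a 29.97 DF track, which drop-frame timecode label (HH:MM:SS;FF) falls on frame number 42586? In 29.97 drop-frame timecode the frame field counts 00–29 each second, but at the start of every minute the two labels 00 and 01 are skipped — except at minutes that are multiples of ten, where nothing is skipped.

Each 10-minute DF block holds 10 × 60 × 30 − 9 × 2 = 17982 frames. 42586 ÷ 17982 → 2 full blocks, remainder 6622.
Within the partial block the first minute is 1800 frames and each further minute 1798, so 3 further minute boundaries passed. Total skipped labels = 18 × 2 + 2 × 3 = 42.
Non-drop label index = 42586 + 42 = 42628; at 30 labels/s that is 00:23:40:28, i.e. DF 00:23:40;28.

00:23:40;28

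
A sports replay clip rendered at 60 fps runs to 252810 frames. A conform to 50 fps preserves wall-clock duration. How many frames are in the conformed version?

Target frames = source frames × (target rate / source rate) = 252810 × (50)/(60) = 252810 × 5/6 = 210675.

210675 frames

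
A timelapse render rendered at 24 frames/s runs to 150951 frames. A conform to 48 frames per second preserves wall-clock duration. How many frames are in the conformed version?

Frames at target rate = 150951 × (48) / (24) = 301902.

301902 frames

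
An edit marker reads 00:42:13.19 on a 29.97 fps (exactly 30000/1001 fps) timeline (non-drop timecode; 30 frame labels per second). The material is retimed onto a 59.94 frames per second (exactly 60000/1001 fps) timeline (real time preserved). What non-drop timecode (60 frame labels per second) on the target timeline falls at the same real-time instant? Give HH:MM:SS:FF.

Source frame index: (0×3600 + 42×60 + 13) × 30 + 19 = 76009.
Real time: 76009 / (30000/1001) = 76085009/30000 s.
Target frame: (76085009/30000) × (60000/1001) = 152018.
At 60 labels/s: frame 152018 → 00:42:13:38.

00:42:13:38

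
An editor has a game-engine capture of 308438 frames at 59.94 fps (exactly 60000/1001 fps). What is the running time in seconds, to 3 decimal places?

5145.774 seconds

Running time = 308438 × 1001/60000 = 154373219/30000 s ≈ 5145.774 s.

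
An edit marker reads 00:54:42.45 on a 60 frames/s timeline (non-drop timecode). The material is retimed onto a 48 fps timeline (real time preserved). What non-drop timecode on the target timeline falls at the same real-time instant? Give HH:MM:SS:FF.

Source frame index: (0×3600 + 54×60 + 42) × 60 + 45 = 196965.
Real time: 196965 / (60) = 13131/4 s.
Target frame: (13131/4) × (48) = 157572.
At 48 labels/s: frame 157572 → 00:54:42:36.

00:54:42:36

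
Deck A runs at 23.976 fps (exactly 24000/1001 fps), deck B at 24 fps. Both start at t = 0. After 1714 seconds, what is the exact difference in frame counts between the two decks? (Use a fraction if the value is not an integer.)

A emits 24000/1001 × 1714 = 41136000/1001 frames; B emits 24 × 1714 = 41136.
Difference = 41136/1001 frames (≈ 41.0949); B is ahead of A.

41136/1001 frames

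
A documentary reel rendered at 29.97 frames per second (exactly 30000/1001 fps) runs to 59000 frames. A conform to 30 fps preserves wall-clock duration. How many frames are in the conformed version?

Target frames = source frames × (target rate / source rate) = 59000 × (30)/(30000/1001) = 59000 × 1001/1000 = 59059.

59059 frames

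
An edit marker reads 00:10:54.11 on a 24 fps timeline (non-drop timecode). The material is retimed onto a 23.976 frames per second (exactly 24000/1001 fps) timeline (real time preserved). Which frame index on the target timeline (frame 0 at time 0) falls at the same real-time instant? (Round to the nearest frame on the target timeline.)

Source frame index: (0×3600 + 10×60 + 54) × 24 + 11 = 15707.
Real time: 15707 / (24) = 15707/24 s.
Target frame: (15707/24) × (24000/1001) = 15707000/1001 ≈ 15691.309 → 15691.

frame 15691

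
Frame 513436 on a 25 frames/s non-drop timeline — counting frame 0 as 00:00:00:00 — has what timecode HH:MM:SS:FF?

513436 ÷ 25 = 20537 full seconds, remainder 11 frames.
20537 s = 5 h 42 min 17 s.
Timecode: 05:42:17:11.

05:42:17:11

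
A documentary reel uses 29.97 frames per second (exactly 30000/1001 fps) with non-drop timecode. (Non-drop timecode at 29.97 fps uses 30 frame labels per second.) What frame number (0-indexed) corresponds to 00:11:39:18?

Total seconds to the label: (0 × 3600 + 11 × 60 + 39) = 699.
Frame index = 699 × 30 + 18 = 20988.

20988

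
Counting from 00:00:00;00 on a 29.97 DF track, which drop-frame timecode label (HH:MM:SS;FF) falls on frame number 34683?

Ten DF minutes hold 17982 frames, so frame 34683 lies in block 1 (frames 17982–35963) with 16701 frames into that block.
The block's first minute is 1800 frames and the rest 1798 each; 16701 frames reaches minute 9, so 1 × 18 + 9 × 2 = 36 labels have been skipped so far.
Adding those back, label number 34683 + 36 = 34719 at 30 labels/s is 1157 s + 9 f = 0 h 19 min 17 s frame 9, i.e. 00:19:17;09.

00:19:17;09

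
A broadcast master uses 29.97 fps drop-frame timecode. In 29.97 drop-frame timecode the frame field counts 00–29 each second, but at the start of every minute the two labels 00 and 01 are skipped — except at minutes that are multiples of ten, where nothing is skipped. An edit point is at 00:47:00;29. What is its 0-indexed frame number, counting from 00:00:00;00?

84543

Complete 10-minute blocks: 4, each 17982 frames → 71928.
Remaining 7 whole minutes in the current block: 1800 + 6 × 1798 = 12588 frames.
Within the current minute: 0 × 30 + 29 − 2 = 27 (labels ;00/;01 skipped at this minute). Total = 71928 + 12588 + 27 = 84543.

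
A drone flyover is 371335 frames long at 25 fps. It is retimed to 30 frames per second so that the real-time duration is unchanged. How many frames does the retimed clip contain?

445602 frames

Target frames = source frames × (target rate / source rate) = 371335 × (30)/(25) = 371335 × 6/5 = 445602.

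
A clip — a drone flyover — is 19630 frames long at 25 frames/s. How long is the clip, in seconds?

785.2 seconds

Running time = 19630 / (25) = 785.2 s.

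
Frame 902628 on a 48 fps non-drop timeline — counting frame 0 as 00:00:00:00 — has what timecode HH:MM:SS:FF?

05:13:24:36

902628 ÷ 48 = 18804 full seconds, remainder 36 frames.
18804 s = 5 h 13 min 24 s.
Timecode: 05:13:24:36.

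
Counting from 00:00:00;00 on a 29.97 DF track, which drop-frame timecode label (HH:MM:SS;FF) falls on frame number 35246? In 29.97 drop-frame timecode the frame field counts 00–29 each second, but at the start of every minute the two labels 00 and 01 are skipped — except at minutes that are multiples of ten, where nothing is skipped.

Ten DF minutes hold 17982 frames, so frame 35246 lies in block 1 (frames 17982–35963) with 17264 frames into that block.
The block's first minute is 1800 frames and the rest 1798 each; 17264 frames reaches minute 9, so 1 × 18 + 9 × 2 = 36 labels have been skipped so far.
Adding those back, label number 35246 + 36 = 35282 at 30 labels/s is 1176 s + 2 f = 0 h 19 min 36 s frame 2, i.e. 00:19:36;02.

00:19:36;02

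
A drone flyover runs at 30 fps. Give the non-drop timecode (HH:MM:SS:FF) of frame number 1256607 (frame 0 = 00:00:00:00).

11:38:06:27

1256607 ÷ 30 = 41886 full seconds, remainder 27 frames.
41886 s = 11 h 38 min 6 s.
Timecode: 11:38:06:27.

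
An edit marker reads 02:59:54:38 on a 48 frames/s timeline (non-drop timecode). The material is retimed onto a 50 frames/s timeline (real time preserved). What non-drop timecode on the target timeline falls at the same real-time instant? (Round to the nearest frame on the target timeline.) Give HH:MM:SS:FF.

Source frame index: (2×3600 + 59×60 + 54) × 48 + 38 = 518150.
Real time: 518150 / (48) = 259075/24 s.
Target frame: (259075/24) × (50) = 6476875/12 ≈ 539739.583 → 539740.
At 50 labels/s: frame 539740 → 02:59:54:40.

02:59:54:40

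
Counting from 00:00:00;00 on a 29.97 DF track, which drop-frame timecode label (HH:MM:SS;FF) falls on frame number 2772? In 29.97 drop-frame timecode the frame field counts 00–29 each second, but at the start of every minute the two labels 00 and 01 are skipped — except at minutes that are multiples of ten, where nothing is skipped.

00:01:32;14

Each 10-minute DF block holds 10 × 60 × 30 − 9 × 2 = 17982 frames. 2772 ÷ 17982 → 0 full blocks, remainder 2772.
Within the partial block the first minute is 1800 frames and each further minute 1798, so 1 further minute boundary passed. Total skipped labels = 18 × 0 + 2 × 1 = 2.
Non-drop label index = 2772 + 2 = 2774; at 30 labels/s that is 00:01:32:14, i.e. DF 00:01:32;14.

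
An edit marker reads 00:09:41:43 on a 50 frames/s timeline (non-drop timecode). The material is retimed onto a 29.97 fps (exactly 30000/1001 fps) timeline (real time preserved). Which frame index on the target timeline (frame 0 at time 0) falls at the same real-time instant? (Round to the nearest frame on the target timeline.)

Source frame index: (0×3600 + 9×60 + 41) × 50 + 43 = 29093.
Real time: 29093 / (50) = 29093/50 s.
Target frame: (29093/50) × (30000/1001) = 17455800/1001 ≈ 17438.362 → 17438.

frame 17438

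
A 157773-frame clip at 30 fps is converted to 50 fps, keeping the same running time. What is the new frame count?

262955 frames

Target frames = source frames × (target rate / source rate) = 157773 × (50)/(30) = 157773 × 5/3 = 262955.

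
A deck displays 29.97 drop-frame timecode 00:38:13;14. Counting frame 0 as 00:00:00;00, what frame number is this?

As if non-drop at 30 labels/s: (0 × 3600 + 38 × 60 + 13) × 30 + 14 = 68804.
Minute boundaries passed: 38; those not divisible by 10: 38 − 3 = 35; dropped labels = 2 × 35 = 70.
Actual frame index = 68804 − 70 = 68734.

68734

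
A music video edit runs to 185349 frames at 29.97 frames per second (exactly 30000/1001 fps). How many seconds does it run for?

Running time = 185349 / (30000/1001) = 6184.4783 s.

6184.4783 seconds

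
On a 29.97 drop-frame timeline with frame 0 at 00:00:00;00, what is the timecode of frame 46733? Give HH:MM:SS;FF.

Each 10-minute DF block holds 10 × 60 × 30 − 9 × 2 = 17982 frames. 46733 ÷ 17982 → 2 full blocks, remainder 10769.
Within the partial block the first minute is 1800 frames and each further minute 1798, so 5 further minute boundaries passed. Total skipped labels = 18 × 2 + 2 × 5 = 46.
Non-drop label index = 46733 + 46 = 46779; at 30 labels/s that is 00:25:59:09, i.e. DF 00:25:59;09.

00:25:59;09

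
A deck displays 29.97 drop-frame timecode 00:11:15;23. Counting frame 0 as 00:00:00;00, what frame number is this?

20253

As if non-drop at 30 labels/s: (0 × 3600 + 11 × 60 + 15) × 30 + 23 = 20273.
Minute boundaries passed: 11; those not divisible by 10: 11 − 1 = 10; dropped labels = 2 × 10 = 20.
Actual frame index = 20273 − 20 = 20253.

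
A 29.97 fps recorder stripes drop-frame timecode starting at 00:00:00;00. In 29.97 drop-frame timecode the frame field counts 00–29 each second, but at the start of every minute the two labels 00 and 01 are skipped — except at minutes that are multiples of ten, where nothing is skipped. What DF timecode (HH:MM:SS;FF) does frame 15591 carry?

00:08:40;07

Ten DF minutes hold 17982 frames, so frame 15591 lies in block 0 (frames 0–17981) with 15591 frames into that block.
The block's first minute is 1800 frames and the rest 1798 each; 15591 frames reaches minute 8, so 0 × 18 + 8 × 2 = 16 labels have been skipped so far.
Adding those back, label number 15591 + 16 = 15607 at 30 labels/s is 520 s + 7 f = 0 h 8 min 40 s frame 7, i.e. 00:08:40;07.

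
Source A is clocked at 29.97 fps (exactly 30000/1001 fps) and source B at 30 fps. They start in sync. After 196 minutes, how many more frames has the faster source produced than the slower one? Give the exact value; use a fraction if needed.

50400/143 frames

196 min = 11760 s.
A emits 30000/1001 × 11760 = 50400000/143 frames; B emits 30 × 11760 = 352800.
Difference = 50400/143 frames (≈ 352.4476); B is ahead of A.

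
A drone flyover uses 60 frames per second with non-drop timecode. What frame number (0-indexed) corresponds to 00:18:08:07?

frame 65287

Total seconds to the label: (0 × 3600 + 18 × 60 + 8) = 1088.
Frame index = 1088 × 60 + 7 = 65287.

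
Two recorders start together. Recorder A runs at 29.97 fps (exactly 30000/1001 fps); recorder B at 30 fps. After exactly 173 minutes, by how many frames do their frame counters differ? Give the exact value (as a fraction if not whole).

311400/1001 frames

173 min = 10380 s.
A emits 30000/1001 × 10380 = 311400000/1001 frames; B emits 30 × 10380 = 311400.
Difference = 311400/1001 frames (≈ 311.0889); B is ahead of A.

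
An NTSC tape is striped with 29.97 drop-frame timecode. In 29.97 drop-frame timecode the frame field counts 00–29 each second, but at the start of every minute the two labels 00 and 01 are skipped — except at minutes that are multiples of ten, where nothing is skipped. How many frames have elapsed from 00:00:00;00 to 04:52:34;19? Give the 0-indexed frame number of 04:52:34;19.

As if non-drop at 30 labels/s: (4 × 3600 + 52 × 60 + 34) × 30 + 19 = 526639.
Minute boundaries passed: 292; those not divisible by 10: 292 − 29 = 263; dropped labels = 2 × 263 = 526.
Actual frame index = 526639 − 526 = 526113.

526113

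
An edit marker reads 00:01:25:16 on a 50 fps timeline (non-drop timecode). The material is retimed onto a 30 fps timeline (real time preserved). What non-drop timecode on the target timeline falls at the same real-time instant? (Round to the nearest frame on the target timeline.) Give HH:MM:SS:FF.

Source frame index: (0×3600 + 1×60 + 25) × 50 + 16 = 4266.
Real time: 4266 / (50) = 2133/25 s.
Target frame: (2133/25) × (30) = 12798/5 ≈ 2559.600 → 2560.
At 30 labels/s: frame 2560 → 00:01:25:10.

00:01:25:10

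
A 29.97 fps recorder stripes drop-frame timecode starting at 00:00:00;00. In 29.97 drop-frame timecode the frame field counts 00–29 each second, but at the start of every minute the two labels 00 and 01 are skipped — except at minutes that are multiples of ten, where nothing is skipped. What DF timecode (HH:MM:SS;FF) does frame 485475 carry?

04:29:58;21

Ten DF minutes hold 17982 frames, so frame 485475 lies in block 26 (frames 467532–485513) with 17943 frames into that block.
The block's first minute is 1800 frames and the rest 1798 each; 17943 frames reaches minute 9, so 26 × 18 + 9 × 2 = 486 labels have been skipped so far.
Adding those back, label number 485475 + 486 = 485961 at 30 labels/s is 16198 s + 21 f = 4 h 29 min 58 s frame 21, i.e. 04:29:58;21.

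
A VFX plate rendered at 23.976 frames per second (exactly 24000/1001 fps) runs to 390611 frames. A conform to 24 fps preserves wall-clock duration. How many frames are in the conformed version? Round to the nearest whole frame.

391002 frames

Frames at target rate = 390611 × (24) / (24000/1001) = 391001611/1000 ≈ 391001.611.
Nearest whole frame: 391002.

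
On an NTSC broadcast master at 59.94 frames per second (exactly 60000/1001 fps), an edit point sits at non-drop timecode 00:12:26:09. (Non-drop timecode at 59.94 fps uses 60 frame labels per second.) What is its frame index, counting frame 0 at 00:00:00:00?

frame 44769

Total seconds to the label: (0 × 3600 + 12 × 60 + 26) = 746.
Frame index = 746 × 60 + 9 = 44769.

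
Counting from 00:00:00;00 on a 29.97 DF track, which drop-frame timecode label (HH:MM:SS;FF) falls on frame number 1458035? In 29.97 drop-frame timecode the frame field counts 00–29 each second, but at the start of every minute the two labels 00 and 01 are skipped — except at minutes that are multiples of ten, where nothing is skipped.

Each 10-minute DF block holds 10 × 60 × 30 − 9 × 2 = 17982 frames. 1458035 ÷ 17982 → 81 full blocks, remainder 1493.
Within the partial block the first minute is 1800 frames and each further minute 1798, so 0 further minute boundaries passed. Total skipped labels = 18 × 81 + 2 × 0 = 1458.
Non-drop label index = 1458035 + 1458 = 1459493; at 30 labels/s that is 13:30:49:23, i.e. DF 13:30:49;23.

13:30:49;23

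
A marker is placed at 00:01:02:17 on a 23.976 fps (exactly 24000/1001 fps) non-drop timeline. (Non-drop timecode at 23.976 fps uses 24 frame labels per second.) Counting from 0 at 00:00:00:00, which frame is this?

1505

Total seconds to the label: (0 × 3600 + 1 × 60 + 2) = 62.
Frame index = 62 × 24 + 17 = 1505.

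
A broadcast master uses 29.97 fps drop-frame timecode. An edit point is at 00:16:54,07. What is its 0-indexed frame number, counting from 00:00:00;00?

30397

As if non-drop at 30 labels/s: (0 × 3600 + 16 × 60 + 54) × 30 + 7 = 30427.
Minute boundaries passed: 16; those not divisible by 10: 16 − 1 = 15; dropped labels = 2 × 15 = 30.
Actual frame index = 30427 − 30 = 30397.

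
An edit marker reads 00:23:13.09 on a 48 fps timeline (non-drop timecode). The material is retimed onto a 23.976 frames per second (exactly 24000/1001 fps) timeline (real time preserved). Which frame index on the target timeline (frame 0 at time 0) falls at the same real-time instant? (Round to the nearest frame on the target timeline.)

frame 33403

Source frame index: (0×3600 + 23×60 + 13) × 48 + 9 = 66873.
Real time: 66873 / (48) = 22291/16 s.
Target frame: (22291/16) × (24000/1001) = 33436500/1001 ≈ 33403.097 → 33403.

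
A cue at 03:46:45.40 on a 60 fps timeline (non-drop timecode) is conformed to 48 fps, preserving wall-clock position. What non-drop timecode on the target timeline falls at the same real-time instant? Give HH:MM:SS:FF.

03:46:45:32

Source frame index: (3×3600 + 46×60 + 45) × 60 + 40 = 816340.
Real time: 816340 / (60) = 40817/3 s.
Target frame: (40817/3) × (48) = 653072.
At 48 labels/s: frame 653072 → 03:46:45:32.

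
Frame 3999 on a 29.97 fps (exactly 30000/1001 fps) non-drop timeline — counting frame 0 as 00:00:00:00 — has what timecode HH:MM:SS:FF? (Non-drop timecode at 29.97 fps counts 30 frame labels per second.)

00:02:13:09

3999 ÷ 30 = 133 full seconds, remainder 9 frames.
133 s = 0 h 2 min 13 s.
Timecode: 00:02:13:09.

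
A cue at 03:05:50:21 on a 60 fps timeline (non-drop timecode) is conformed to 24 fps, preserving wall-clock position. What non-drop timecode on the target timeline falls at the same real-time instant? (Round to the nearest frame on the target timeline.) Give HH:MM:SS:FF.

03:05:50:08

Source frame index: (3×3600 + 5×60 + 50) × 60 + 21 = 669021.
Real time: 669021 / (60) = 223007/20 s.
Target frame: (223007/20) × (24) = 1338042/5 ≈ 267608.400 → 267608.
At 24 labels/s: frame 267608 → 03:05:50:08.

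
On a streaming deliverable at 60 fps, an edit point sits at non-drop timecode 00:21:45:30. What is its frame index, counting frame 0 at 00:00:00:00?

Total seconds to the label: (0 × 3600 + 21 × 60 + 45) = 1305.
Frame index = 1305 × 60 + 30 = 78330.

78330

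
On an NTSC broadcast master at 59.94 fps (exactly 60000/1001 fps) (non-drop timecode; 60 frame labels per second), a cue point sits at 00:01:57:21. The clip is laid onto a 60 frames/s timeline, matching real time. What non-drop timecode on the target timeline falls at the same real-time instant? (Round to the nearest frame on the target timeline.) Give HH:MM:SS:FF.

00:01:57:28

Source frame index: (0×3600 + 1×60 + 57) × 60 + 21 = 7041.
Real time: 7041 / (60000/1001) = 2349347/20000 s.
Target frame: (2349347/20000) × (60) = 7048041/1000 ≈ 7048.041 → 7048.
At 60 labels/s: frame 7048 → 00:01:57:28.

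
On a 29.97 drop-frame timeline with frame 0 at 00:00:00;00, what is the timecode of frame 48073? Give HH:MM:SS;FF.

00:26:44;01

Each 10-minute DF block holds 10 × 60 × 30 − 9 × 2 = 17982 frames. 48073 ÷ 17982 → 2 full blocks, remainder 12109.
Within the partial block the first minute is 1800 frames and each further minute 1798, so 6 further minute boundaries passed. Total skipped labels = 18 × 2 + 2 × 6 = 48.
Non-drop label index = 48073 + 48 = 48121; at 30 labels/s that is 00:26:44:01, i.e. DF 00:26:44;01.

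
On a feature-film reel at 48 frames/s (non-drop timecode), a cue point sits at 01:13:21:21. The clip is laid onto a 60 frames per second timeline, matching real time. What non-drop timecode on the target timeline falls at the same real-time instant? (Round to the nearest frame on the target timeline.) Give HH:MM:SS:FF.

01:13:21:26

Source frame index: (1×3600 + 13×60 + 21) × 48 + 21 = 211269.
Real time: 211269 / (48) = 70423/16 s.
Target frame: (70423/16) × (60) = 1056345/4 ≈ 264086.250 → 264086.
At 60 labels/s: frame 264086 → 01:13:21:26.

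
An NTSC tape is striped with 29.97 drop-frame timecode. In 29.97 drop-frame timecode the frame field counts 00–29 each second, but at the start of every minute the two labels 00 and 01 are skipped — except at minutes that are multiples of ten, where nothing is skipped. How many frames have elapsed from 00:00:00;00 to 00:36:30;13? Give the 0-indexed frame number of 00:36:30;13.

65647

As if non-drop at 30 labels/s: (0 × 3600 + 36 × 60 + 30) × 30 + 13 = 65713.
Minute boundaries passed: 36; those not divisible by 10: 36 − 3 = 33; dropped labels = 2 × 33 = 66.
Actual frame index = 65713 − 66 = 65647.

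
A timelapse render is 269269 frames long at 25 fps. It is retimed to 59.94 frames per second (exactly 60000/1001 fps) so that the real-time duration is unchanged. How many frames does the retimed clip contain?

645600 frames

Target frames = source frames × (target rate / source rate) = 269269 × (60000/1001)/(25) = 269269 × 2400/1001 = 645600.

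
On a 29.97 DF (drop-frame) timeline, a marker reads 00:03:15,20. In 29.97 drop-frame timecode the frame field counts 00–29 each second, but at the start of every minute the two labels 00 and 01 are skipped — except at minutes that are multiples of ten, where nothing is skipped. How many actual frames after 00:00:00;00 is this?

As if non-drop at 30 labels/s: (0 × 3600 + 3 × 60 + 15) × 30 + 20 = 5870.
Minute boundaries passed: 3; those not divisible by 10: 3 − 0 = 3; dropped labels = 2 × 3 = 6.
Actual frame index = 5870 − 6 = 5864.

5864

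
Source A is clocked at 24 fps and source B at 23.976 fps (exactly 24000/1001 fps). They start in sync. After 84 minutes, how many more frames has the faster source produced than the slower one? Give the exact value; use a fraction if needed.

17280/143 frames

84 min = 5040 s.
A emits 24 × 5040 = 120960 frames; B emits 24000/1001 × 5040 = 17280000/143.
Difference = 17280/143 frames (≈ 120.8392); B is behind A.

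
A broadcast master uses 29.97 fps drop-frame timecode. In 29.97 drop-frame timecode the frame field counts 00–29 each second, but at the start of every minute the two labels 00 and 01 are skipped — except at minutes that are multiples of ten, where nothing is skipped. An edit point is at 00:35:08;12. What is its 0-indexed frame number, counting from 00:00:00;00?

63188

Complete 10-minute blocks: 3, each 17982 frames → 53946.
Remaining 5 whole minutes in the current block: 1800 + 4 × 1798 = 8992 frames.
Within the current minute: 8 × 30 + 12 − 2 = 250 (labels ;00/;01 skipped at this minute). Total = 53946 + 8992 + 250 = 63188.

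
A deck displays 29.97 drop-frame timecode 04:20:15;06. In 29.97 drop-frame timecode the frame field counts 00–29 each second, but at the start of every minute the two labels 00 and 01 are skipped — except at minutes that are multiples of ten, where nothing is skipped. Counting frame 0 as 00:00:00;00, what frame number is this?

Complete 10-minute blocks: 26, each 17982 frames → 467532.
Remaining 0 whole minutes in the current block: 0 frames.
Within the current minute: 15 × 30 + 6 = 456. Total = 467532 + 0 + 456 = 467988.

467988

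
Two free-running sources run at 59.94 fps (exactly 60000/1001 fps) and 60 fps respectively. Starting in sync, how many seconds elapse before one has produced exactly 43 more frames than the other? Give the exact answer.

43043/60 seconds

The gap grows by |60 − 60000/1001| = 60/1001 frames per second.
Time for a 43-frame gap: 43 ÷ (60/1001) = 43043/60 s.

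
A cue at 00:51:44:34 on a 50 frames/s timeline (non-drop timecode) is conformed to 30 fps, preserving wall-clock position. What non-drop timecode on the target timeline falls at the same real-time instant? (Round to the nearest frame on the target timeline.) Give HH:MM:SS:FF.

Source frame index: (0×3600 + 51×60 + 44) × 50 + 34 = 155234.
Real time: 155234 / (50) = 77617/25 s.
Target frame: (77617/25) × (30) = 465702/5 ≈ 93140.400 → 93140.
At 30 labels/s: frame 93140 → 00:51:44:20.

00:51:44:20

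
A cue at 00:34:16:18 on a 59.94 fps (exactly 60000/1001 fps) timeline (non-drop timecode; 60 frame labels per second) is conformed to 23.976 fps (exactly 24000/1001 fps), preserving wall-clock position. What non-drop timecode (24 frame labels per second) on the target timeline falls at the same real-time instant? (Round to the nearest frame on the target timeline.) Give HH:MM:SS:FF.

00:34:16:07

Source frame index: (0×3600 + 34×60 + 16) × 60 + 18 = 123378.
Real time: 123378 / (60000/1001) = 20583563/10000 s.
Target frame: (20583563/10000) × (24000/1001) = 246756/5 ≈ 49351.200 → 49351.
At 24 labels/s: frame 49351 → 00:34:16:07.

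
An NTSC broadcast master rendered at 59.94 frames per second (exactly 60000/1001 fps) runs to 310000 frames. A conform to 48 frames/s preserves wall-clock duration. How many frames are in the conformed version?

248248 frames

Target frames = source frames × (target rate / source rate) = 310000 × (48)/(60000/1001) = 310000 × 1001/1250 = 248248.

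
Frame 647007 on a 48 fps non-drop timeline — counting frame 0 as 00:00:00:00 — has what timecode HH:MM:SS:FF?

03:44:39:15

647007 ÷ 48 = 13479 full seconds, remainder 15 frames.
13479 s = 3 h 44 min 39 s.
Timecode: 03:44:39:15.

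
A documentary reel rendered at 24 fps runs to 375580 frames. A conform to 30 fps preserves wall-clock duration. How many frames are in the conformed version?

Target frames = source frames × (target rate / source rate) = 375580 × (30)/(24) = 375580 × 5/4 = 469475.

469475 frames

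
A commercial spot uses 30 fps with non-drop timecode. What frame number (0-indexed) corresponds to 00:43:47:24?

Total seconds to the label: (0 × 3600 + 43 × 60 + 47) = 2627.
Frame index = 2627 × 30 + 24 = 78834.

frame 78834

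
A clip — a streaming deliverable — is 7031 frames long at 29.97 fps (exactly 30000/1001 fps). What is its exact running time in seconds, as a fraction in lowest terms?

Running time = 7031 ÷ (30000/1001) = 7031 × 1001/30000 = 7038031/30000 s.

7038031/30000 seconds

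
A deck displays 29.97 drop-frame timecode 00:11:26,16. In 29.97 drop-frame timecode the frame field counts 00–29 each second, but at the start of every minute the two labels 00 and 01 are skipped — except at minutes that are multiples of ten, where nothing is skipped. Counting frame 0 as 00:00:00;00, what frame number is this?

Complete 10-minute blocks: 1, each 17982 frames → 17982.
Remaining 1 whole minute in the current block: 1800 + 0 × 1798 = 1800 frames.
Within the current minute: 26 × 30 + 16 − 2 = 794 (labels ;00/;01 skipped at this minute). Total = 17982 + 1800 + 794 = 20576.

20576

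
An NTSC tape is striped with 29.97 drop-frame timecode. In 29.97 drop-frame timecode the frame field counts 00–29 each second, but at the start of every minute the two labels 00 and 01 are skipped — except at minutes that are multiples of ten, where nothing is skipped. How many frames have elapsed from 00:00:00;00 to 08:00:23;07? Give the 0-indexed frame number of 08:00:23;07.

863833

As if non-drop at 30 labels/s: (8 × 3600 + 0 × 60 + 23) × 30 + 7 = 864697.
Minute boundaries passed: 480; those not divisible by 10: 480 − 48 = 432; dropped labels = 2 × 432 = 864.
Actual frame index = 864697 − 864 = 863833.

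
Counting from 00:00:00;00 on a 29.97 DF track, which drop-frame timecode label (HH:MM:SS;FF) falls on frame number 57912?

Ten DF minutes hold 17982 frames, so frame 57912 lies in block 3 (frames 53946–71927) with 3966 frames into that block.
The block's first minute is 1800 frames and the rest 1798 each; 3966 frames reaches minute 2, so 3 × 18 + 2 × 2 = 58 labels have been skipped so far.
Adding those back, label number 57912 + 58 = 57970 at 30 labels/s is 1932 s + 10 f = 0 h 32 min 12 s frame 10, i.e. 00:32:12;10.

00:32:12;10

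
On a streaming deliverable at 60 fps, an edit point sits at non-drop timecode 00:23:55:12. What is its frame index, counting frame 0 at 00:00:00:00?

86112

Total seconds to the label: (0 × 3600 + 23 × 60 + 55) = 1435.
Frame index = 1435 × 60 + 12 = 86112.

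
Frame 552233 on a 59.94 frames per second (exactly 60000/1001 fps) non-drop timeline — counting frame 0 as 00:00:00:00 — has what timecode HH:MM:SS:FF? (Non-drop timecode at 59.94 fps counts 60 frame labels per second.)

02:33:23:53

552233 ÷ 60 = 9203 full seconds, remainder 53 frames.
9203 s = 2 h 33 min 23 s.
Timecode: 02:33:23:53.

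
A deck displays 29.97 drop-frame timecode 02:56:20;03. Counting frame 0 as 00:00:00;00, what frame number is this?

317085

Complete 10-minute blocks: 17, each 17982 frames → 305694.
Remaining 6 whole minutes in the current block: 1800 + 5 × 1798 = 10790 frames.
Within the current minute: 20 × 30 + 3 − 2 = 601 (labels ;00/;01 skipped at this minute). Total = 305694 + 10790 + 601 = 317085.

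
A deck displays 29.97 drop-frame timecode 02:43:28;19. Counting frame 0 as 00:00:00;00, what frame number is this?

As if non-drop at 30 labels/s: (2 × 3600 + 43 × 60 + 28) × 30 + 19 = 294259.
Minute boundaries passed: 163; those not divisible by 10: 163 − 16 = 147; dropped labels = 2 × 147 = 294.
Actual frame index = 294259 − 294 = 293965.

293965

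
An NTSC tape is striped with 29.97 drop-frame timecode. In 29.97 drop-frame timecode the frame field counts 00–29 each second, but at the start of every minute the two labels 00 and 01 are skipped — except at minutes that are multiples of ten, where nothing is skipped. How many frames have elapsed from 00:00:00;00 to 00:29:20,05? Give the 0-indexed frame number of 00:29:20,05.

As if non-drop at 30 labels/s: (0 × 3600 + 29 × 60 + 20) × 30 + 5 = 52805.
Minute boundaries passed: 29; those not divisible by 10: 29 − 2 = 27; dropped labels = 2 × 27 = 54.
Actual frame index = 52805 − 54 = 52751.

52751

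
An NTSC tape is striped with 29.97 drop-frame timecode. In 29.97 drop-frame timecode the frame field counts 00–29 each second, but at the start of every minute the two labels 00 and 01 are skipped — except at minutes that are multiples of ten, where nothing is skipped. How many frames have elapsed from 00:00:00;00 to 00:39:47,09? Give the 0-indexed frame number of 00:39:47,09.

71547

Complete 10-minute blocks: 3, each 17982 frames → 53946.
Remaining 9 whole minutes in the current block: 1800 + 8 × 1798 = 16184 frames.
Within the current minute: 47 × 30 + 9 − 2 = 1417 (labels ;00/;01 skipped at this minute). Total = 53946 + 16184 + 1417 = 71547.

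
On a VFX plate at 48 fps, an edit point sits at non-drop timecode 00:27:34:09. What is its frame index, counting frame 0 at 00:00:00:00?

79401

Total seconds to the label: (0 × 3600 + 27 × 60 + 34) = 1654.
Frame index = 1654 × 48 + 9 = 79401.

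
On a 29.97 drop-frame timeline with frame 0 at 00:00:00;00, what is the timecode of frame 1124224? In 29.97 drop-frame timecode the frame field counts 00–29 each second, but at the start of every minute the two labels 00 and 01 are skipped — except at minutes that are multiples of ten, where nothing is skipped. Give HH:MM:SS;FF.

10:25:11;20

Ten DF minutes hold 17982 frames, so frame 1124224 lies in block 62 (frames 1114884–1132865) with 9340 frames into that block.
The block's first minute is 1800 frames and the rest 1798 each; 9340 frames reaches minute 5, so 62 × 18 + 5 × 2 = 1126 labels have been skipped so far.
Adding those back, label number 1124224 + 1126 = 1125350 at 30 labels/s is 37511 s + 20 f = 10 h 25 min 11 s frame 20, i.e. 10:25:11;20.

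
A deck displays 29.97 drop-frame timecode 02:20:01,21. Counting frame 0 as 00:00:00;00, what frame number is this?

Complete 10-minute blocks: 14, each 17982 frames → 251748.
Remaining 0 whole minutes in the current block: 0 frames.
Within the current minute: 1 × 30 + 21 = 51. Total = 251748 + 0 + 51 = 251799.

251799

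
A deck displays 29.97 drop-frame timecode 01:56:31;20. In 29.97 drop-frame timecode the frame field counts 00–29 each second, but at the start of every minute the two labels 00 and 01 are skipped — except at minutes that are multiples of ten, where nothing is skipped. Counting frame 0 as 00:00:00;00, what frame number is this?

As if non-drop at 30 labels/s: (1 × 3600 + 56 × 60 + 31) × 30 + 20 = 209750.
Minute boundaries passed: 116; those not divisible by 10: 116 − 11 = 105; dropped labels = 2 × 105 = 210.
Actual frame index = 209750 − 210 = 209540.

209540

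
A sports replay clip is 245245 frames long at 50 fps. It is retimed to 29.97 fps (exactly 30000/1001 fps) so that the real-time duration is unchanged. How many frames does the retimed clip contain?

Target frames = source frames × (target rate / source rate) = 245245 × (30000/1001)/(50) = 245245 × 600/1001 = 147000.

147000 frames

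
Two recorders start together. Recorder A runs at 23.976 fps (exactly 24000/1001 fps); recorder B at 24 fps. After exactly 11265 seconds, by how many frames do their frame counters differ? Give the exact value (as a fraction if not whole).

A emits 24000/1001 × 11265 = 270360000/1001 frames; B emits 24 × 11265 = 270360.
Difference = 270360/1001 frames (≈ 270.0899); B is ahead of A.

270360/1001 frames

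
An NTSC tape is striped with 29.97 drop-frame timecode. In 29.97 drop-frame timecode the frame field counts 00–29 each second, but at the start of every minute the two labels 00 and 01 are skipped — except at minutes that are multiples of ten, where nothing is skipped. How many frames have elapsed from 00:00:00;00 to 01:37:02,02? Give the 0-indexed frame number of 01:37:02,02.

174486

As if non-drop at 30 labels/s: (1 × 3600 + 37 × 60 + 2) × 30 + 2 = 174662.
Minute boundaries passed: 97; those not divisible by 10: 97 − 9 = 88; dropped labels = 2 × 88 = 176.
Actual frame index = 174662 − 176 = 174486.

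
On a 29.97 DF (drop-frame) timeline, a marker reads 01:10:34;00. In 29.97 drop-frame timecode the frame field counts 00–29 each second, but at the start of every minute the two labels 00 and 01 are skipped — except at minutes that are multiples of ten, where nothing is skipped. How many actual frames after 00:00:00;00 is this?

Complete 10-minute blocks: 7, each 17982 frames → 125874.
Remaining 0 whole minutes in the current block: 0 frames.
Within the current minute: 34 × 30 + 0 = 1020. Total = 125874 + 0 + 1020 = 126894.

126894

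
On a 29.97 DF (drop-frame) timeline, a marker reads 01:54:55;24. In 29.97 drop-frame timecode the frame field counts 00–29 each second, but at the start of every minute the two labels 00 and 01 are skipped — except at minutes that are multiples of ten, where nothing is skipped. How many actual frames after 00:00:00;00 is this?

206668

As if non-drop at 30 labels/s: (1 × 3600 + 54 × 60 + 55) × 30 + 24 = 206874.
Minute boundaries passed: 114; those not divisible by 10: 114 − 11 = 103; dropped labels = 2 × 103 = 206.
Actual frame index = 206874 − 206 = 206668.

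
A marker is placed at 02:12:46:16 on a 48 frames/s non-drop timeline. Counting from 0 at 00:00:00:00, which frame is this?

Total seconds to the label: (2 × 3600 + 12 × 60 + 46) = 7966.
Frame index = 7966 × 48 + 16 = 382384.

frame 382384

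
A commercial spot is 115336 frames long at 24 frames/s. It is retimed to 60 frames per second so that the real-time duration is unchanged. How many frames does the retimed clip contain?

288340 frames

Target frames = source frames × (target rate / source rate) = 115336 × (60)/(24) = 115336 × 5/2 = 288340.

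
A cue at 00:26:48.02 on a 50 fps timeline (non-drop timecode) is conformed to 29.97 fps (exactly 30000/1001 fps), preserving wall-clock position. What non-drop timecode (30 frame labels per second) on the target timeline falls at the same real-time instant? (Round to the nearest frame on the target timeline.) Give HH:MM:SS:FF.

00:26:46:13

Source frame index: (0×3600 + 26×60 + 48) × 50 + 2 = 80402.
Real time: 80402 / (50) = 40201/25 s.
Target frame: (40201/25) × (30000/1001) = 6891600/143 ≈ 48193.007 → 48193.
At 30 labels/s: frame 48193 → 00:26:46:13.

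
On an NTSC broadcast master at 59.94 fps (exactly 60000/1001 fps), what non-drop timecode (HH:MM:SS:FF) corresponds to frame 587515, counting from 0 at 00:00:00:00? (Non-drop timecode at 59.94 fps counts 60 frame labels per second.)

02:43:11:55

587515 ÷ 60 = 9791 full seconds, remainder 55 frames.
9791 s = 2 h 43 min 11 s.
Timecode: 02:43:11:55.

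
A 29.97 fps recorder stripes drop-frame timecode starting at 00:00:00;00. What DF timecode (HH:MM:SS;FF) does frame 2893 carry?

00:01:36;15

Each 10-minute DF block holds 10 × 60 × 30 − 9 × 2 = 17982 frames. 2893 ÷ 17982 → 0 full blocks, remainder 2893.
Within the partial block the first minute is 1800 frames and each further minute 1798, so 1 further minute boundary passed. Total skipped labels = 18 × 0 + 2 × 1 = 2.
Non-drop label index = 2893 + 2 = 2895; at 30 labels/s that is 00:01:36:15, i.e. DF 00:01:36;15.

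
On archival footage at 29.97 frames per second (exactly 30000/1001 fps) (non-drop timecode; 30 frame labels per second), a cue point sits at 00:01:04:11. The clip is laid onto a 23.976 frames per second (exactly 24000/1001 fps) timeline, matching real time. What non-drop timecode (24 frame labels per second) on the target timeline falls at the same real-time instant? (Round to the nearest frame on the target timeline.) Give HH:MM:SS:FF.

00:01:04:09

Source frame index: (0×3600 + 1×60 + 4) × 30 + 11 = 1931.
Real time: 1931 / (30000/1001) = 1932931/30000 s.
Target frame: (1932931/30000) × (24000/1001) = 7724/5 ≈ 1544.800 → 1545.
At 24 labels/s: frame 1545 → 00:01:04:09.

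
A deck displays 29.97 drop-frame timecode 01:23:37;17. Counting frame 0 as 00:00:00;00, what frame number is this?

150377

As if non-drop at 30 labels/s: (1 × 3600 + 23 × 60 + 37) × 30 + 17 = 150527.
Minute boundaries passed: 83; those not divisible by 10: 83 − 8 = 75; dropped labels = 2 × 75 = 150.
Actual frame index = 150527 − 150 = 150377.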